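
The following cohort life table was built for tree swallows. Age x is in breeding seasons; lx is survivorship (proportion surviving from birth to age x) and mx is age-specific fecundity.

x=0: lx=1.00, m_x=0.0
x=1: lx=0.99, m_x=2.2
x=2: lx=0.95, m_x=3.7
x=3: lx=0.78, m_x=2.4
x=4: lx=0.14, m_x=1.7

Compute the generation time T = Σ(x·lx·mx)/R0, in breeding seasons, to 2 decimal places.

2.02

lx·mx: 0, 2.178, 3.515, 1.872, 0.238 → R0 = 7.803
x·lx·mx: 0, 2.178, 7.03, 5.616, 0.952 → Σ = 15.776
T = 15.776 / 7.803 = 2.021786… → 2.02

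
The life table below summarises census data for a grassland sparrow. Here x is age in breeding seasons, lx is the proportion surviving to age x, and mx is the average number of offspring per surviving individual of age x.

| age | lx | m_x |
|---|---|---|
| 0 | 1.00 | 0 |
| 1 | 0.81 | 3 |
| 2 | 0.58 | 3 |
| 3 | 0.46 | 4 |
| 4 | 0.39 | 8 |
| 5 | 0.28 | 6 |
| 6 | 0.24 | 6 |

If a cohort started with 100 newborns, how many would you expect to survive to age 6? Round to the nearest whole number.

24

Expected survivors = N0 · l_6 = 100 × 0.24 = 24 → 24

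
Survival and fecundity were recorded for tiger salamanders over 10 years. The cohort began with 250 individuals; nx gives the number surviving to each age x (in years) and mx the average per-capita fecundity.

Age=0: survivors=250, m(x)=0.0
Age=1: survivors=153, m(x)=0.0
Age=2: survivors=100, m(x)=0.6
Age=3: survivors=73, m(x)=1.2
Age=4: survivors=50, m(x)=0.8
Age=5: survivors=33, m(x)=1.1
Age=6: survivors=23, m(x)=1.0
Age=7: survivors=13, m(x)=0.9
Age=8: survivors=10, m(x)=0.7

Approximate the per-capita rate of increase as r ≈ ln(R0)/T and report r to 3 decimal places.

0.016

lx = nx/n0 = nx/250: 1, 0.612, 0.4, 0.292, 0.2, 0.132, 0.092, 0.052, 0.04
R0 = Σ lx·mx = 0 + 0 + 0.24 + 0.3504 + 0.16 + 0.1452 + 0.092 + 0.0468 + 0.028 = 1.0624
Σ x·lx·mx = 4.0008; T = 4.0008/1.0624 = 3.76581…
r ≈ ln(R0)/T = ln(1.0624)/3.76581… = 0.01607… → 0.016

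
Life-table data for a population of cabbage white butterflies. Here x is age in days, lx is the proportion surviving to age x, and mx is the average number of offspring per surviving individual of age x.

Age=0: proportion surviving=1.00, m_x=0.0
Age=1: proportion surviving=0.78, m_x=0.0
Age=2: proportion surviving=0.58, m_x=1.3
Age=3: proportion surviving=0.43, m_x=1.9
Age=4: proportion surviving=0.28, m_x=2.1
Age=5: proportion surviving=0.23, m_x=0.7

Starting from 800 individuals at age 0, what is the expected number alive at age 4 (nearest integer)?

Expected survivors = N0 · l_4 = 800 × 0.28 = 224 → 224

224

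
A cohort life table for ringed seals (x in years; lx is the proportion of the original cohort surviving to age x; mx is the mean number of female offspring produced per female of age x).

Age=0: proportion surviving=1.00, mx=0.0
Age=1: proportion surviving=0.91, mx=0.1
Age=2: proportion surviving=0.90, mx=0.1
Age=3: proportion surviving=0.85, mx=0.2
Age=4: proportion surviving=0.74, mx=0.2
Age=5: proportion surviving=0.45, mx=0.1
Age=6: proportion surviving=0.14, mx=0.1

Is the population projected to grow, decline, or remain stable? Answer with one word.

declining

R0 = Σ lx·mx = 0 + 0.091 + 0.09 + 0.17 + 0.148 + 0.045 + 0.014 = 0.558
R0 < 1, so the population is declining.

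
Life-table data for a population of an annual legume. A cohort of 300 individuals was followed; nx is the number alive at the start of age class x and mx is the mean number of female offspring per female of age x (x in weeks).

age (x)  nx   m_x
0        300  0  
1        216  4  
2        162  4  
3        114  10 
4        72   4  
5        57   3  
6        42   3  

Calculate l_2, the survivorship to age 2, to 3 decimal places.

l_2 = n_2/n_0 = 162/300 = 0.54 → 0.540

0.540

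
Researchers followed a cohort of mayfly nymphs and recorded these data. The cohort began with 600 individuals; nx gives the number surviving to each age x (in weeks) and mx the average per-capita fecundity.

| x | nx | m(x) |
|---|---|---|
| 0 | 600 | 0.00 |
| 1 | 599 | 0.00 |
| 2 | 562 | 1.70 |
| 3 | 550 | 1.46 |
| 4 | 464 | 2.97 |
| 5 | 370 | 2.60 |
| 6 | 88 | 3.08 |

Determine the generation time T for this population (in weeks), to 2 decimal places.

lx = nx/n0 = nx/600: 1, 0.99833…, 0.93667…, 0.91667…, 0.77333…, 0.61667…, 0.14667…
lx·mx: 0, 0, 1.592333…, 1.338333…, 2.2968…, 1.603333…, 0.451733… → R0 = 7.282533…
x·lx·mx: 0, 0, 3.184667…, 4.015…, 9.1872…, 8.016667…, 2.7104… → Σ = 27.113933…
T = 27.113933… / 7.282533… = 3.723146… → 3.72

3.72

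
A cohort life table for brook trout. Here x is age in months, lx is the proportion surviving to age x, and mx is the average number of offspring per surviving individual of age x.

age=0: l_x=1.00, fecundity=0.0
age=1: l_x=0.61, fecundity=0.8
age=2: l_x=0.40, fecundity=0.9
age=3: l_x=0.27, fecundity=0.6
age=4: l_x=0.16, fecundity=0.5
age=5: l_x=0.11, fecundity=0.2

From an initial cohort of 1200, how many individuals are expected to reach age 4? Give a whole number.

Expected survivors = N0 · l_4 = 1200 × 0.16 = 192 → 192

192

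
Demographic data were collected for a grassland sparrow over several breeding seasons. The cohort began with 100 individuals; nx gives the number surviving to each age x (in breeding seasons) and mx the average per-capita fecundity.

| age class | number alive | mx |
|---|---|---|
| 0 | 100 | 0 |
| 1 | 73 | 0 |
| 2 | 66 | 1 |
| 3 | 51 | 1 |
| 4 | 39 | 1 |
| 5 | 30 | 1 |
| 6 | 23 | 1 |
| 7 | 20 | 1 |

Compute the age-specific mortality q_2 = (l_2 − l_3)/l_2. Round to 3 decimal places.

lx = nx/n0 = nx/100: 1, 0.73, 0.66, 0.51, 0.39, 0.3, 0.23, 0.2
q_2 = (l_2 − l_3) / l_2 = (0.66 − 0.51) / 0.66
     = 0.15 / 0.66 = 0.227273… → 0.227

0.227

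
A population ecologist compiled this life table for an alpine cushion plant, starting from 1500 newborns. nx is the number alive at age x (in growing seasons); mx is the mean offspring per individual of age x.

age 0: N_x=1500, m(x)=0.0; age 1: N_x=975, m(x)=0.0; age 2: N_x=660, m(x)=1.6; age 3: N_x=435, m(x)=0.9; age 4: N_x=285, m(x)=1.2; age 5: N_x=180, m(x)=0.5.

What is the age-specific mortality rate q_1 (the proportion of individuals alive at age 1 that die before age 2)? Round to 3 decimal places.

lx = nx/n0 = nx/1500: 1, 0.65, 0.44, 0.29, 0.19, 0.12
q_1 = (l_1 − l_2) / l_1 = (0.65 − 0.44) / 0.65
     = 0.21 / 0.65 = 0.323077… → 0.323

0.323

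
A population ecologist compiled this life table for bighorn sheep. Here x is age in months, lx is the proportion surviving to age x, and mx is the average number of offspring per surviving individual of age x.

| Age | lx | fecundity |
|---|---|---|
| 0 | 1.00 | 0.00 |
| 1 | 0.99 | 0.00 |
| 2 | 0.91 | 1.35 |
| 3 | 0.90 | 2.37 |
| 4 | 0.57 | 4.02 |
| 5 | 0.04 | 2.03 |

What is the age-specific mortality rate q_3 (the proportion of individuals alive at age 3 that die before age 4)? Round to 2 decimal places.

0.37

q_3 = (l_3 − l_4) / l_3 = (0.9 − 0.57) / 0.9
     = 0.33 / 0.9 = 0.366667… → 0.37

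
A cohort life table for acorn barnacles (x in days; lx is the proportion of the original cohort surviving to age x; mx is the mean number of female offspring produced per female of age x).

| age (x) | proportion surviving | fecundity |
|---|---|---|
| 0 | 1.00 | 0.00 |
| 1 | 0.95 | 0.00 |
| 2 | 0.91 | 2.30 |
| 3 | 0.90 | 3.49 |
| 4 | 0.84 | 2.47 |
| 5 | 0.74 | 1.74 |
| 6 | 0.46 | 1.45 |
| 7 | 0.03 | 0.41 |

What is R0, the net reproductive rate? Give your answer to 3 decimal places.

9.276

lx·mx by age: 0, 0, 2.093, 3.141, 2.0748, 1.2876, 0.667, 0.0123
R0 = Σ lx·mx = 9.2757 → 9.276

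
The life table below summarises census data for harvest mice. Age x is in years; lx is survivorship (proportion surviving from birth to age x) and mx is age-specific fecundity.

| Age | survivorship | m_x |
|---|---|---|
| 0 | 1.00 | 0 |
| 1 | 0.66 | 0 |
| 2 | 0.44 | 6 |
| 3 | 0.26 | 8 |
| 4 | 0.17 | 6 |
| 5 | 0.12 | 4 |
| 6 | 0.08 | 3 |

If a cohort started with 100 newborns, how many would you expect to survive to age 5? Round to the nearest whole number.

Expected survivors = N0 · l_5 = 100 × 0.12 = 12 → 12

12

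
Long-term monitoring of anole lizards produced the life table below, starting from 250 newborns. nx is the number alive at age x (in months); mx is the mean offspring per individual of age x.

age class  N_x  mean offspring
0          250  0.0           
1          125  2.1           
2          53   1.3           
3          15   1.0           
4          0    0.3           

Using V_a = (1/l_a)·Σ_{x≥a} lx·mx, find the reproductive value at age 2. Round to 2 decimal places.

1.58

lx = nx/n0 = nx/250: 1, 0.5, 0.212, 0.06, 0
lx·mx for x ≥ 2: 0.2756, 0.06, 0 → sum = 0.3356
V_2 = 0.3356 / l_2 = 0.3356 / 0.212 = 1.583019… → 1.58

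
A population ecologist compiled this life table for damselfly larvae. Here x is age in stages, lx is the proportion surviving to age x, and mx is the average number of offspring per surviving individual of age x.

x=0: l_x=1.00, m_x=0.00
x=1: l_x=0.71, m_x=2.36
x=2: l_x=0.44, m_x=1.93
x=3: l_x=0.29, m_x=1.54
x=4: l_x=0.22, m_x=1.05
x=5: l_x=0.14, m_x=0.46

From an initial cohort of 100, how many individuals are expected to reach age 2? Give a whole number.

Expected survivors = N0 · l_2 = 100 × 0.44 = 44 → 44

44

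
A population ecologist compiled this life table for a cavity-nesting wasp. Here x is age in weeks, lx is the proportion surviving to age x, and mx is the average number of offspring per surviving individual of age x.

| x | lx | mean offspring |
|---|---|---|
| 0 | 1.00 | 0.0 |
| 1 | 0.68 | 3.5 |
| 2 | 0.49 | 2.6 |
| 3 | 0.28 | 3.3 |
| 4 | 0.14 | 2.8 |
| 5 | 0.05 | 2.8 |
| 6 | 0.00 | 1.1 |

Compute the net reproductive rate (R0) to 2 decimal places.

5.11

lx·mx by age: 0, 2.38, 1.274, 0.924, 0.392, 0.14, 0
R0 = Σ lx·mx = 5.11 → 5.11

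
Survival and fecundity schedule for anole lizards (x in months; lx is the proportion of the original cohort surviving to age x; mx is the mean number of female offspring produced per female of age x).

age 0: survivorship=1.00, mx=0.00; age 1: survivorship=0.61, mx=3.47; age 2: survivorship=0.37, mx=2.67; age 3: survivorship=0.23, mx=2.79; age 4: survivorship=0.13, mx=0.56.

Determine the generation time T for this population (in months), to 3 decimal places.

1.652

lx·mx: 0, 2.1167, 0.9879, 0.6417, 0.0728 → R0 = 3.8191
x·lx·mx: 0, 2.1167, 1.9758, 1.9251, 0.2912 → Σ = 6.3088
T = 6.3088 / 3.8191 = 1.651908… → 1.652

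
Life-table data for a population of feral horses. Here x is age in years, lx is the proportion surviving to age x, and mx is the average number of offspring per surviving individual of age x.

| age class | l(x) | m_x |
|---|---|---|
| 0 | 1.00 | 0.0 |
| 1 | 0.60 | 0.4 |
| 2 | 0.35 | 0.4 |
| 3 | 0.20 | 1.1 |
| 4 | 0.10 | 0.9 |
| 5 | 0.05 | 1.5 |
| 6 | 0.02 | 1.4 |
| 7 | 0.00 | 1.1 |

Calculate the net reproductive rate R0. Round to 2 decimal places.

lx·mx by age: 0, 0.24, 0.14, 0.22, 0.09, 0.075, 0.028, 0
R0 = Σ lx·mx = 0.793 → 0.79

0.79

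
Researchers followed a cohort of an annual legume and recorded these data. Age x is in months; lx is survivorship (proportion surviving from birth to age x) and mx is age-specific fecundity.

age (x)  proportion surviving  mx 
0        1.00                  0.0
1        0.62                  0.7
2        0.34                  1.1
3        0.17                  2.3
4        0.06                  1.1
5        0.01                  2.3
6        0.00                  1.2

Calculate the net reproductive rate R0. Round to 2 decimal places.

lx·mx by age: 0, 0.434, 0.374, 0.391, 0.066, 0.023, 0
R0 = Σ lx·mx = 1.288 → 1.29

1.29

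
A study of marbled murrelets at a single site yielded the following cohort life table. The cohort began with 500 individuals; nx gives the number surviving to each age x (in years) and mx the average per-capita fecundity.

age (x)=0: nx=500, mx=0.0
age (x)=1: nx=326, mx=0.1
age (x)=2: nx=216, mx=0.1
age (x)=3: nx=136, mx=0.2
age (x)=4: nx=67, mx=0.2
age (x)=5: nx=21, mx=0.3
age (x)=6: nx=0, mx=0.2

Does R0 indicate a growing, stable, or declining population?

declining

lx = nx/n0 = nx/500: 1, 0.652, 0.432, 0.272, 0.134, 0.042, 0
R0 = Σ lx·mx = 0 + 0.0652 + 0.0432 + 0.0544 + 0.0268 + 0.0126 + 0 = 0.2022
R0 < 1, so the population is declining.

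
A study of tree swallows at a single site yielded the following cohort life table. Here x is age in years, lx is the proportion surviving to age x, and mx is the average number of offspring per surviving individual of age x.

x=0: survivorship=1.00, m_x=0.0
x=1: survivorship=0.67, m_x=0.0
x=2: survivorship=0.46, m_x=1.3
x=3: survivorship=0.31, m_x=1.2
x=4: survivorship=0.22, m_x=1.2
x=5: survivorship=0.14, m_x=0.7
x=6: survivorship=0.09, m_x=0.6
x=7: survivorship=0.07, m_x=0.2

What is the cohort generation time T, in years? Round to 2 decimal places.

lx·mx: 0, 0, 0.598, 0.372, 0.264, 0.098, 0.054, 0.014 → R0 = 1.4
x·lx·mx: 0, 0, 1.196, 1.116, 1.056, 0.49, 0.324, 0.098 → Σ = 4.28
T = 4.28 / 1.4 = 3.057143… → 3.06

3.06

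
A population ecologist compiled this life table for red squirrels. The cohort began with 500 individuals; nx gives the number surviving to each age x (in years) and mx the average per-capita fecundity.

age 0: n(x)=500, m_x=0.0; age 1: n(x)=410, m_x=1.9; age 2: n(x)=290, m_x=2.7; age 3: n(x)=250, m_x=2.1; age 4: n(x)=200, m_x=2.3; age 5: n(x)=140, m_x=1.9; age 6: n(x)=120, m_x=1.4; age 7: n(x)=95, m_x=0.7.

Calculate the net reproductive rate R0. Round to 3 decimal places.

6.095

lx = nx/n0 = nx/500: 1, 0.82, 0.58, 0.5, 0.4, 0.28, 0.24, 0.19
lx·mx by age: 0, 1.558, 1.566, 1.05, 0.92, 0.532, 0.336, 0.133
R0 = Σ lx·mx = 6.095 → 6.095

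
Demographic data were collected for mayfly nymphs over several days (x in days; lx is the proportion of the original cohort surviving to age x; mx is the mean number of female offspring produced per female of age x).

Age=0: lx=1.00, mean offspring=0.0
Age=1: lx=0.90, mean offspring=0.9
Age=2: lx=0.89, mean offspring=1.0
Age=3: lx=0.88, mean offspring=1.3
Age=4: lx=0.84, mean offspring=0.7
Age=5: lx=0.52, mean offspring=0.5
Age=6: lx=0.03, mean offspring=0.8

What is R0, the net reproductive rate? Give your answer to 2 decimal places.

lx·mx by age: 0, 0.81, 0.89, 1.144, 0.588, 0.26, 0.024
R0 = Σ lx·mx = 3.716 → 3.72

3.72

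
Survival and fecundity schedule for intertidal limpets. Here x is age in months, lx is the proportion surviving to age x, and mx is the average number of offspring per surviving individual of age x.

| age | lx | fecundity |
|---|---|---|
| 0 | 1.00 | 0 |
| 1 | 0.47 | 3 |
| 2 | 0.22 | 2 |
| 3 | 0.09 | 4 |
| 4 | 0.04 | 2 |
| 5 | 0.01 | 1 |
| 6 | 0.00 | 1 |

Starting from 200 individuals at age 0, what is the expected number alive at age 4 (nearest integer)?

Expected survivors = N0 · l_4 = 200 × 0.04 = 8 → 8

8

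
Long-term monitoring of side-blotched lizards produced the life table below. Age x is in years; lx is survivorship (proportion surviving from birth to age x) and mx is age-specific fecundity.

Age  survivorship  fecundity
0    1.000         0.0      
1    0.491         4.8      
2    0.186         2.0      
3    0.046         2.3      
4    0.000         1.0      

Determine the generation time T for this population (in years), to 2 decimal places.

1.21

lx·mx: 0, 2.3568, 0.372, 0.1058, 0 → R0 = 2.8346
x·lx·mx: 0, 2.3568, 0.744, 0.3174, 0 → Σ = 3.4182
T = 3.4182 / 2.8346 = 1.205884… → 1.21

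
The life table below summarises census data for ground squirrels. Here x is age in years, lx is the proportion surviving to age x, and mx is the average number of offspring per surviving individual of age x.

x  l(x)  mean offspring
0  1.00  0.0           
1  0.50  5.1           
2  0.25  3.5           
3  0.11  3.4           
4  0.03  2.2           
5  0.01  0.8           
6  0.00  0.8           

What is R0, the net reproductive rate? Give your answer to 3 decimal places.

3.873

lx·mx by age: 0, 2.55, 0.875, 0.374, 0.066, 0.008, 0
R0 = Σ lx·mx = 3.873 → 3.873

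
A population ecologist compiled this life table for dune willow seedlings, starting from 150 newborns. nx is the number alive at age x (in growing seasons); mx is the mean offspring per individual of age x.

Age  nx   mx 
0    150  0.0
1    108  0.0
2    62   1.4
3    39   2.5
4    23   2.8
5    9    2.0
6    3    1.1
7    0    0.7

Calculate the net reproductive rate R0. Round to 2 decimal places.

1.80

lx = nx/n0 = nx/150: 1, 0.72, 0.41333…, 0.26, 0.15333…, 0.06, 0.02, 0
lx·mx by age: 0, 0, 0.578667…, 0.65, 0.429333…, 0.12, 0.022, 0
R0 = Σ lx·mx = 1.8… → 1.80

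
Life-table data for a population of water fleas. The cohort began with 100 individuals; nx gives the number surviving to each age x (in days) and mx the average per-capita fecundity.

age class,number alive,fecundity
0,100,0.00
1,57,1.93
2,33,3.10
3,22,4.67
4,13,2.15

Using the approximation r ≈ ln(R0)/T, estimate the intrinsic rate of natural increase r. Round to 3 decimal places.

0.575

lx = nx/n0 = nx/100: 1, 0.57, 0.33, 0.22, 0.13
R0 = Σ lx·mx = 0 + 1.1001 + 1.023 + 1.0274 + 0.2795 = 3.43
Σ x·lx·mx = 7.3463; T = 7.3463/3.43 = 2.14178…
r ≈ ln(R0)/T = ln(3.43)/2.14178… = 0.57548… → 0.575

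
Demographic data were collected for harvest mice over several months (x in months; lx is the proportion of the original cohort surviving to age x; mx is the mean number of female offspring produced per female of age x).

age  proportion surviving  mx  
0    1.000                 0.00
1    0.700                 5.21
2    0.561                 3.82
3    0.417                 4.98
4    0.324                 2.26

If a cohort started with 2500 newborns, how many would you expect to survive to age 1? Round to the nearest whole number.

1750

Expected survivors = N0 · l_1 = 2500 × 0.700 = 1750 → 1750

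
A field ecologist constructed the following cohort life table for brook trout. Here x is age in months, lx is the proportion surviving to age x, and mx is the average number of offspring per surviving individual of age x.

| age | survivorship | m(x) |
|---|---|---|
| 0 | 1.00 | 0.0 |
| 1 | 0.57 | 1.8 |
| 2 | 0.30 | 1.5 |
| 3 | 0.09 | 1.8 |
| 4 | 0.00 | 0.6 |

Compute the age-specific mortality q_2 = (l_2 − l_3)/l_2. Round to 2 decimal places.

0.70

q_2 = (l_2 − l_3) / l_2 = (0.3 − 0.09) / 0.3
     = 0.21 / 0.3 = 0.7 → 0.70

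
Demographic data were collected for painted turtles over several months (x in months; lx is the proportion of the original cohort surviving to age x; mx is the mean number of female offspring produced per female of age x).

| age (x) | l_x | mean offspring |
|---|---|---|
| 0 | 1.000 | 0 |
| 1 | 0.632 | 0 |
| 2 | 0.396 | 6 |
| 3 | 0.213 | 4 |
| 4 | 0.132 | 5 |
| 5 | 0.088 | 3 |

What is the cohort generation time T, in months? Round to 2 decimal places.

lx·mx: 0, 0, 2.376, 0.852, 0.66, 0.264 → R0 = 4.152
x·lx·mx: 0, 0, 4.752, 2.556, 2.64, 1.32 → Σ = 11.268
T = 11.268 / 4.152 = 2.713873… → 2.71

2.71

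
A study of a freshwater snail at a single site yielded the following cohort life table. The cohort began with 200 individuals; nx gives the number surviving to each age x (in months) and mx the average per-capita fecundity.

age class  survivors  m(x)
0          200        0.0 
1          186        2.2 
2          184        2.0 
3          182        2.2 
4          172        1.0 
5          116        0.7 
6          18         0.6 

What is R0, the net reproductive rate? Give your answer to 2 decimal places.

lx = nx/n0 = nx/200: 1, 0.93, 0.92, 0.91, 0.86, 0.58, 0.09
lx·mx by age: 0, 2.046, 1.84, 2.002, 0.86, 0.406, 0.054
R0 = Σ lx·mx = 7.208 → 7.21

7.21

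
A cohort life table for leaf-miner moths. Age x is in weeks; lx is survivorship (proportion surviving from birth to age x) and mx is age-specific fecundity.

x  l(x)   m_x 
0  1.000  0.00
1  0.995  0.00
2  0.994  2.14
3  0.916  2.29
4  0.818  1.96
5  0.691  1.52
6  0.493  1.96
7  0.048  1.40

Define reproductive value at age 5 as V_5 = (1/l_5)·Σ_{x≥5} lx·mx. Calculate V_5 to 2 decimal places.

3.02

lx·mx for x ≥ 5: 1.05032, 0.96628, 0.0672 → sum = 2.0838
V_5 = 2.0838 / l_5 = 2.0838 / 0.691 = 3.01563… → 3.02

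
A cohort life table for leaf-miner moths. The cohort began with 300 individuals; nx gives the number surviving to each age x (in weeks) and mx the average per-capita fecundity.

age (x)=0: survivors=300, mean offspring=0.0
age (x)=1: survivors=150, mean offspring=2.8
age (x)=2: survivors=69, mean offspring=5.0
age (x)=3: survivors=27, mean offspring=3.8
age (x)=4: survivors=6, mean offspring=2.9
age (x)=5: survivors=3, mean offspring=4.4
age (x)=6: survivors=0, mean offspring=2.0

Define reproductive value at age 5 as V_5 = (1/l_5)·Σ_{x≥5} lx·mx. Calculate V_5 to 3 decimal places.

4.400

lx = nx/n0 = nx/300: 1, 0.5, 0.23, 0.09, 0.02, 0.01, 0
lx·mx for x ≥ 5: 0.044, 0 → sum = 0.044
V_5 = 0.044 / l_5 = 0.044 / 0.01 = 4.4 → 4.400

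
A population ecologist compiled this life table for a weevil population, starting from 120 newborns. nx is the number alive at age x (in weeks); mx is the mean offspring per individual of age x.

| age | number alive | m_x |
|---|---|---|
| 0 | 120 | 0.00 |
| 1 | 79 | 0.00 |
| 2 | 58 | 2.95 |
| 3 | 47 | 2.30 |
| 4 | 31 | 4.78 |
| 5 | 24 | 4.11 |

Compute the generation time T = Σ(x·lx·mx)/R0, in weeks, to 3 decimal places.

3.331

lx = nx/n0 = nx/120: 1, 0.65833…, 0.48333…, 0.39167…, 0.25833…, 0.2
lx·mx: 0, 0, 1.425833…, 0.900833…, 1.234833…, 0.822 → R0 = 4.3835…
x·lx·mx: 0, 0, 2.851667…, 2.7025…, 4.939333…, 4.11 → Σ = 14.6035…
T = 14.6035… / 4.3835… = 3.33147… → 3.331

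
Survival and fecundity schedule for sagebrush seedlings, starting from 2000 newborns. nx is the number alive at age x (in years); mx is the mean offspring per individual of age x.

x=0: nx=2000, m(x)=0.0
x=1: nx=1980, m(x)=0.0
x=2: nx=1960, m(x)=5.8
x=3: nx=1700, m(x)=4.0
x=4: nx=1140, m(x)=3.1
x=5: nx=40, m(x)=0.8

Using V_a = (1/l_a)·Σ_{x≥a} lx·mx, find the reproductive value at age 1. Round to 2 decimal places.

10.98

lx = nx/n0 = nx/2000: 1, 0.99, 0.98, 0.85, 0.57, 0.02
lx·mx for x ≥ 1: 0, 5.684, 3.4, 1.767, 0.016 → sum = 10.867
V_1 = 10.867 / l_1 = 10.867 / 0.99 = 10.976768… → 10.98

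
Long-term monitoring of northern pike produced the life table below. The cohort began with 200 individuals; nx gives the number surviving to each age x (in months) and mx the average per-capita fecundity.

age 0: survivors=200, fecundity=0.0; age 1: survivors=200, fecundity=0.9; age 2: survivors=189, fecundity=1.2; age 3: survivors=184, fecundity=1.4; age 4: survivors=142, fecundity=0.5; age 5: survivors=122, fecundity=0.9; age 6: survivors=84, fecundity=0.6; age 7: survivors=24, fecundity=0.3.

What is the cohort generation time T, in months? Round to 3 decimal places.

2.871

lx = nx/n0 = nx/200: 1, 1, 0.945, 0.92, 0.71, 0.61, 0.42, 0.12
lx·mx: 0, 0.9, 1.134, 1.288, 0.355, 0.549, 0.252, 0.036 → R0 = 4.514
x·lx·mx: 0, 0.9, 2.268, 3.864, 1.42, 2.745, 1.512, 0.252 → Σ = 12.961
T = 12.961 / 4.514 = 2.871289… → 2.871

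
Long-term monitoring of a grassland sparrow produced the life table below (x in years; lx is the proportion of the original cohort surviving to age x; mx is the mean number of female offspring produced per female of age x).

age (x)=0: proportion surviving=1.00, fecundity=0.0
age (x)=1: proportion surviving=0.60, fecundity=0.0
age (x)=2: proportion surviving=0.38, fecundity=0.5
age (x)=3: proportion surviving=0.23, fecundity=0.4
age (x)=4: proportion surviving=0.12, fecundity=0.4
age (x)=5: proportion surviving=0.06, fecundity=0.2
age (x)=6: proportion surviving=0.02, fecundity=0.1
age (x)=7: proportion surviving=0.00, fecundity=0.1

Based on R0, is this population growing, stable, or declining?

declining

R0 = Σ lx·mx = 0 + 0 + 0.19 + 0.092 + 0.048 + 0.012 + 0.002 + 0 = 0.344
R0 < 1, so the population is declining.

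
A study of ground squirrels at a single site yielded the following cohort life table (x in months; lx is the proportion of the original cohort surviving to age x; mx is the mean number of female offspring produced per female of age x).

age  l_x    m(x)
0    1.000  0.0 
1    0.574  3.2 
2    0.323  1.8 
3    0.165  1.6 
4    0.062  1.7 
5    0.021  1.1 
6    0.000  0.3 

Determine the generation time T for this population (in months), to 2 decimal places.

lx·mx: 0, 1.8368, 0.5814, 0.264, 0.1054, 0.0231, 0 → R0 = 2.8107
x·lx·mx: 0, 1.8368, 1.1628, 0.792, 0.4216, 0.1155, 0 → Σ = 4.3287
T = 4.3287 / 2.8107 = 1.540079… → 1.54

1.54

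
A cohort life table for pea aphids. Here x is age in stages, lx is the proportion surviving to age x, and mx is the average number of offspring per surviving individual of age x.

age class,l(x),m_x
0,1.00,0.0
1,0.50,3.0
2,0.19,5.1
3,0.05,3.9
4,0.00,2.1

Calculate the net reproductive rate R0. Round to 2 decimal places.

2.66

lx·mx by age: 0, 1.5, 0.969, 0.195, 0
R0 = Σ lx·mx = 2.664 → 2.66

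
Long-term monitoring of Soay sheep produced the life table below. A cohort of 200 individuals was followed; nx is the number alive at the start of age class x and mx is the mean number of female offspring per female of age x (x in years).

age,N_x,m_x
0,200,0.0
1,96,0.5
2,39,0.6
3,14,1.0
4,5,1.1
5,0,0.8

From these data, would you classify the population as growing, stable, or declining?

declining

lx = nx/n0 = nx/200: 1, 0.48, 0.195, 0.07, 0.025, 0
R0 = Σ lx·mx = 0 + 0.24 + 0.117 + 0.07 + 0.0275 + 0 = 0.4545
R0 < 1, so the population is declining.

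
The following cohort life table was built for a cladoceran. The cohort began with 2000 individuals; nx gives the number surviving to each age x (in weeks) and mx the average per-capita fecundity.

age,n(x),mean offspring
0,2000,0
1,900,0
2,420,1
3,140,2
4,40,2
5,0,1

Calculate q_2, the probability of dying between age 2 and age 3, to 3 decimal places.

0.667

lx = nx/n0 = nx/2000: 1, 0.45, 0.21, 0.07, 0.02, 0
q_2 = (l_2 − l_3) / l_2 = (0.21 − 0.07) / 0.21
     = 0.14 / 0.21 = 0.666667… → 0.667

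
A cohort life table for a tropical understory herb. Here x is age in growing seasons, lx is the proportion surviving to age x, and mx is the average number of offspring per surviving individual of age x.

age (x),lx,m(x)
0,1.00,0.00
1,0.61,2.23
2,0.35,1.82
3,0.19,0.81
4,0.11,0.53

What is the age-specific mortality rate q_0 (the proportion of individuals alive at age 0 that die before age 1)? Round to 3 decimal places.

q_0 = (l_0 − l_1) / l_0 = (1 − 0.61) / 1
     = 0.39 / 1 = 0.39 → 0.390

0.390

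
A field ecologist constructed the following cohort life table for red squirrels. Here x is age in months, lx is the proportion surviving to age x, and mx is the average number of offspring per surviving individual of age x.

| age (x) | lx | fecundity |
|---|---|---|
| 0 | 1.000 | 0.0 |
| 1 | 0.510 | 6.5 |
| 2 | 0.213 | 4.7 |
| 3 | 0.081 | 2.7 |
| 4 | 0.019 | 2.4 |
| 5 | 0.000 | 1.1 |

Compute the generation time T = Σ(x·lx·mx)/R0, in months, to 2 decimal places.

1.34

lx·mx: 0, 3.315, 1.0011, 0.2187, 0.0456, 0 → R0 = 4.5804
x·lx·mx: 0, 3.315, 2.0022, 0.6561, 0.1824, 0 → Σ = 6.1557
T = 6.1557 / 4.5804 = 1.343922… → 1.34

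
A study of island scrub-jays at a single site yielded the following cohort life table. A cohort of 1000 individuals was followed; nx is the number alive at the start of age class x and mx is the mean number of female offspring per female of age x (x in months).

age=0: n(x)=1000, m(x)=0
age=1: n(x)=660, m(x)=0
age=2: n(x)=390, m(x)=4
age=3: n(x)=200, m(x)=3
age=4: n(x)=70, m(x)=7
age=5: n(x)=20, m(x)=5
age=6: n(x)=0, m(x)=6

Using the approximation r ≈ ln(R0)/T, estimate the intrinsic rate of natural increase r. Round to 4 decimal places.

lx = nx/n0 = nx/1000: 1, 0.66, 0.39, 0.2, 0.07, 0.02, 0
R0 = Σ lx·mx = 0 + 0 + 1.56 + 0.6 + 0.49 + 0.1 + 0 = 2.75
Σ x·lx·mx = 7.38; T = 7.38/2.75 = 2.68364…
r ≈ ln(R0)/T = ln(2.75)/2.68364… = 0.376952… → 0.3770

0.3770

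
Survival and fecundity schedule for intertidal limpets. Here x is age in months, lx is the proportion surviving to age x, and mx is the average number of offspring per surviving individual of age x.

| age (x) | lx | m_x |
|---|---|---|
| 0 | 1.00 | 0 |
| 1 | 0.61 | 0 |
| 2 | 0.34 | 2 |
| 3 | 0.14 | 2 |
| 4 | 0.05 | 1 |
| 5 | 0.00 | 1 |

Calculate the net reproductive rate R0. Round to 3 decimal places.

1.010

lx·mx by age: 0, 0, 0.68, 0.28, 0.05, 0
R0 = Σ lx·mx = 1.01 → 1.010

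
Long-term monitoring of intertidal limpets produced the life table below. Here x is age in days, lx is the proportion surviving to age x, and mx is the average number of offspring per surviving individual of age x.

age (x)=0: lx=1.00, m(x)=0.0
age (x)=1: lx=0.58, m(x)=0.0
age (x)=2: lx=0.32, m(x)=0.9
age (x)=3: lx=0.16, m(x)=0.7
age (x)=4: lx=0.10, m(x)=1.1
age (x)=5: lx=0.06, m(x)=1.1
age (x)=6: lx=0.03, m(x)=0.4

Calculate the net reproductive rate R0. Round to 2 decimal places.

0.59

lx·mx by age: 0, 0, 0.288, 0.112, 0.11, 0.066, 0.012
R0 = Σ lx·mx = 0.588 → 0.59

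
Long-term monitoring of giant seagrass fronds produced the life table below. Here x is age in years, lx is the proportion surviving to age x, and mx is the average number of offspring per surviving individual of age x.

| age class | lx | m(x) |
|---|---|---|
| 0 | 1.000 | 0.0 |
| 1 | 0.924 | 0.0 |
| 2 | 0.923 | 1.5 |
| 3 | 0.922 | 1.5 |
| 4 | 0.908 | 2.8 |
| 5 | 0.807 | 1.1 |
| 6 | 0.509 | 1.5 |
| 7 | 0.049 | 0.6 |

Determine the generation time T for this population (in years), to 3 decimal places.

lx·mx: 0, 0, 1.3845, 1.383, 2.5424, 0.8877, 0.7635, 0.0294 → R0 = 6.9905
x·lx·mx: 0, 0, 2.769, 4.149, 10.1696, 4.4385, 4.581, 0.2058 → Σ = 26.3129
T = 26.3129 / 6.9905 = 3.764094… → 3.764

3.764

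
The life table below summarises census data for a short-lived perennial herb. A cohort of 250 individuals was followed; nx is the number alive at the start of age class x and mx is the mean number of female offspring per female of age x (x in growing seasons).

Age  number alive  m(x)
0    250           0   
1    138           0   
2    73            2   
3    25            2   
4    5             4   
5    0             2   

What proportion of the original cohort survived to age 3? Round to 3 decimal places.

l_3 = n_3/n_0 = 25/250 = 0.1 → 0.100

0.100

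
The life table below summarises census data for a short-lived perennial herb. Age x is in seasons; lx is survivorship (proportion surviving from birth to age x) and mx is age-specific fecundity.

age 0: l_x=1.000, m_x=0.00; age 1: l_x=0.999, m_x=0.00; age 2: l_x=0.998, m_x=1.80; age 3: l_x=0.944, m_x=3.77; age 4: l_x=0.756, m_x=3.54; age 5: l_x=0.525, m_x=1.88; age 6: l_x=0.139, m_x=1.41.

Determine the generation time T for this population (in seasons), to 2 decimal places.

3.37

lx·mx: 0, 0, 1.7964, 3.55888, 2.67624, 0.987, 0.19599 → R0 = 9.21451
x·lx·mx: 0, 0, 3.5928, 10.67664, 10.70496, 4.935, 1.17594 → Σ = 31.08534
T = 31.08534 / 9.21451 = 3.373521… → 3.37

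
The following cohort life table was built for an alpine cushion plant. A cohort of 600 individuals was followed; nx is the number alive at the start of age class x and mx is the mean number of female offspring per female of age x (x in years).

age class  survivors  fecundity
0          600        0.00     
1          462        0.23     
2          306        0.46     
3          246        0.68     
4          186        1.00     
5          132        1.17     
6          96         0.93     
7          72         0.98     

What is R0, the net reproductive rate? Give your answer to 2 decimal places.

1.52

lx = nx/n0 = nx/600: 1, 0.77, 0.51, 0.41, 0.31, 0.22, 0.16, 0.12
lx·mx by age: 0, 0.1771, 0.2346, 0.2788, 0.31, 0.2574, 0.1488, 0.1176
R0 = Σ lx·mx = 1.5243 → 1.52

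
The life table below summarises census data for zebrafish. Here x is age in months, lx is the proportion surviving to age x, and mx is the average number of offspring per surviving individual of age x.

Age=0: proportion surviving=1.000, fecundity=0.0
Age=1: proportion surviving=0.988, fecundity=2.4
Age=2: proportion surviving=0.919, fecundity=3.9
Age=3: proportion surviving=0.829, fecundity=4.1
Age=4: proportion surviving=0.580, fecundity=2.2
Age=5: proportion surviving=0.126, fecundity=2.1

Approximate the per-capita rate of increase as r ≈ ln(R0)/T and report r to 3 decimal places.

R0 = Σ lx·mx = 0 + 2.3712 + 3.5841 + 3.3989 + 1.276 + 0.2646 = 10.8948
Σ x·lx·mx = 26.1631; T = 26.1631/10.8948 = 2.40143…
r ≈ ln(R0)/T = ln(10.8948)/2.40143… = 0.99453… → 0.995

0.995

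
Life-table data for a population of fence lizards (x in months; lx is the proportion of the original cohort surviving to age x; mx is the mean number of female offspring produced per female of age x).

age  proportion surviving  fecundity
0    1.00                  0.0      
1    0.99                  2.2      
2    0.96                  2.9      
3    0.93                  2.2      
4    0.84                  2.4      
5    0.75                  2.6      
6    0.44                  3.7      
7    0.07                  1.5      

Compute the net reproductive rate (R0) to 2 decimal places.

12.71

lx·mx by age: 0, 2.178, 2.784, 2.046, 2.016, 1.95, 1.628, 0.105
R0 = Σ lx·mx = 12.707 → 12.71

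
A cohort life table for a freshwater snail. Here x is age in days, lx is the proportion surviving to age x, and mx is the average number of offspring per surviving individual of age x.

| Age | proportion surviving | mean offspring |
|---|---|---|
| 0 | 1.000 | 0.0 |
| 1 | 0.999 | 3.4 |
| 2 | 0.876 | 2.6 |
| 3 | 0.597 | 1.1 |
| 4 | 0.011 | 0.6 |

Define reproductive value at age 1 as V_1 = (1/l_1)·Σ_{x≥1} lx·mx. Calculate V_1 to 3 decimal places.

lx·mx for x ≥ 1: 3.3966, 2.2776, 0.6567, 0.0066 → sum = 6.3375
V_1 = 6.3375 / l_1 = 6.3375 / 0.999 = 6.343844… → 6.344

6.344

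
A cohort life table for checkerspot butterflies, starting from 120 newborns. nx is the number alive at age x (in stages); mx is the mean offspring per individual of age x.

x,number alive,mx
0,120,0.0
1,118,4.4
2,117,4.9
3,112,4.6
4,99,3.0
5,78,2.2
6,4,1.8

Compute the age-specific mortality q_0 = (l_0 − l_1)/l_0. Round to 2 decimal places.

0.02

lx = nx/n0 = nx/120: 1, 0.98333…, 0.975, 0.93333…, 0.825, 0.65, 0.03333…
q_0 = (l_0 − l_1) / l_0 = (1 − 0.983333…) / 1
     = 0.016667… / 1 = 0.016667… → 0.02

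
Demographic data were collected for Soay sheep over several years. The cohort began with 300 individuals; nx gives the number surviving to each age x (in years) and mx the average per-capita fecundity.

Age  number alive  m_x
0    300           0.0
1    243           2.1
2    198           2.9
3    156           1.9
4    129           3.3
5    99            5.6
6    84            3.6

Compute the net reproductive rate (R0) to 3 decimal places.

lx = nx/n0 = nx/300: 1, 0.81, 0.66, 0.52, 0.43, 0.33, 0.28
lx·mx by age: 0, 1.701, 1.914, 0.988, 1.419, 1.848, 1.008
R0 = Σ lx·mx = 8.878 → 8.878

8.878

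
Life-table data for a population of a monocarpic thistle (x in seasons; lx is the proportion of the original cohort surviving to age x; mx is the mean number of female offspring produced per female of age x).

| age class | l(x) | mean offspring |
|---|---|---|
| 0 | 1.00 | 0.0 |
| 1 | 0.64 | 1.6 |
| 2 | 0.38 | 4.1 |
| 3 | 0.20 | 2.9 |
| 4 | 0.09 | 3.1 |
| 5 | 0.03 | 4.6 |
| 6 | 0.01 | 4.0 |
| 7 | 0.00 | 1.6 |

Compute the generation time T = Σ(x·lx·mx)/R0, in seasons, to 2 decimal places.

2.19

lx·mx: 0, 1.024, 1.558, 0.58, 0.279, 0.138, 0.04, 0 → R0 = 3.619
x·lx·mx: 0, 1.024, 3.116, 1.74, 1.116, 0.69, 0.24, 0 → Σ = 7.926
T = 7.926 / 3.619 = 2.190108… → 2.19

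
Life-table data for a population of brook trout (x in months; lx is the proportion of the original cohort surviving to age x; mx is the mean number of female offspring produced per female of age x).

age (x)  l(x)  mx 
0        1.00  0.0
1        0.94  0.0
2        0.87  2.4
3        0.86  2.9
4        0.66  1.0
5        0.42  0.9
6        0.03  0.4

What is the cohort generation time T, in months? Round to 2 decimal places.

2.89

lx·mx: 0, 0, 2.088, 2.494, 0.66, 0.378, 0.012 → R0 = 5.632
x·lx·mx: 0, 0, 4.176, 7.482, 2.64, 1.89, 0.072 → Σ = 16.26
T = 16.26 / 5.632 = 2.887074… → 2.89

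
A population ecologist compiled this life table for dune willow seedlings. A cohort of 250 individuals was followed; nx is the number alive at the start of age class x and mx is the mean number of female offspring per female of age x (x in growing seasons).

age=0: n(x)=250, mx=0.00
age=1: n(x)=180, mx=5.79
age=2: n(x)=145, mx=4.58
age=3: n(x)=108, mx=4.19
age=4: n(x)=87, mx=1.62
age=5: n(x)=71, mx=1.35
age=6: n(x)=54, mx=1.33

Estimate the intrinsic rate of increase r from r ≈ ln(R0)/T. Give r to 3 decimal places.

lx = nx/n0 = nx/250: 1, 0.72, 0.58, 0.432, 0.348, 0.284, 0.216
R0 = Σ lx·mx = 0 + 4.1688 + 2.6564 + 1.81008 + 0.56376 + 0.3834 + 0.28728 = 9.86972
Σ x·lx·mx = 20.80756; T = 20.80756/9.86972 = 2.10822…
r ≈ ln(R0)/T = ln(9.86972)/2.10822… = 1.08597… → 1.086

1.086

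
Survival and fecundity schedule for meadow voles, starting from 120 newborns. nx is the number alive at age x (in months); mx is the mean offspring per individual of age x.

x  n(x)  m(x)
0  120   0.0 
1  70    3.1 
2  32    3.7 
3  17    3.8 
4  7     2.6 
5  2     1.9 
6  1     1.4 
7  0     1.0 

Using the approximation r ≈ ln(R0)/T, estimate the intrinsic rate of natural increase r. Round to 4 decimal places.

0.7139

lx = nx/n0 = nx/120: 1, 0.58333…, 0.26667…, 0.14167…, 0.05833…, 0.01667…, 0.00833…, 0
R0 = Σ lx·mx = 0 + 1.80833… + 0.98667… + 0.53833… + 0.15167… + 0.03167… + 0.01167… + 0 = 3.528333…
Σ x·lx·mx = 6.231667…; T = 6.231667…/3.528333… = 1.76618…
r ≈ ln(R0)/T = ln(3.528333…)/1.76618… = 0.713872… → 0.7139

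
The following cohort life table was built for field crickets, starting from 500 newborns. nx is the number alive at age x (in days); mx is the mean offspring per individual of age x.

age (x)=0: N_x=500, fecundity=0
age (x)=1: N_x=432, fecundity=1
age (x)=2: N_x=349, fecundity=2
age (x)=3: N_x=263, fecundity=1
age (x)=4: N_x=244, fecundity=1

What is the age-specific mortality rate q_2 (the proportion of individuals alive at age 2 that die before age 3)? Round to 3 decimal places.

0.246

lx = nx/n0 = nx/500: 1, 0.864, 0.698, 0.526, 0.488
q_2 = (l_2 − l_3) / l_2 = (0.698 − 0.526) / 0.698
     = 0.172 / 0.698 = 0.246418… → 0.246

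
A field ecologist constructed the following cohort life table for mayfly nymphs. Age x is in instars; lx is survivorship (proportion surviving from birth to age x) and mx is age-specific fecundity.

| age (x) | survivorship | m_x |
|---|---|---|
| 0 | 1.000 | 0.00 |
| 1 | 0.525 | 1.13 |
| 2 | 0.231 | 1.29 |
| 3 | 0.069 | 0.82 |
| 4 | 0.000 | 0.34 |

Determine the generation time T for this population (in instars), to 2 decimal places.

1.43

lx·mx: 0, 0.59325, 0.29799, 0.05658, 0 → R0 = 0.94782
x·lx·mx: 0, 0.59325, 0.59598, 0.16974, 0 → Σ = 1.35897
T = 1.35897 / 0.94782 = 1.433785… → 1.43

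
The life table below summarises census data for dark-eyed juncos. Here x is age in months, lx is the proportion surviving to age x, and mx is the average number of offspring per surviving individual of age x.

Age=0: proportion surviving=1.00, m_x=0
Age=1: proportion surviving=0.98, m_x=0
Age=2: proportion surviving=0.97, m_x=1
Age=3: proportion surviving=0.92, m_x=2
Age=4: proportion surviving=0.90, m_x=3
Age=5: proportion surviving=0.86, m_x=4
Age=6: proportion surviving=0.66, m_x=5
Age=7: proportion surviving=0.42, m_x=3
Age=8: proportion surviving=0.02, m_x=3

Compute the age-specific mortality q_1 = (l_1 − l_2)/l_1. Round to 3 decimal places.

0.010

q_1 = (l_1 − l_2) / l_1 = (0.98 − 0.97) / 0.98
     = 0.01 / 0.98 = 0.010204… → 0.010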